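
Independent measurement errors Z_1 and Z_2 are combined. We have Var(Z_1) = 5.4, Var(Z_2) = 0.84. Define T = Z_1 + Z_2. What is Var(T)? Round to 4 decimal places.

By independence, Var(T) = (1)²Var(Z_1) + (1)²Var(Z_2)
= (1)²·5.4 + (1)²·0.84 = 6.24

6.2400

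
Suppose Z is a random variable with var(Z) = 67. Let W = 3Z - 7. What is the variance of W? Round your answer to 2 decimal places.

var(3Z - 7) = (3)²·var(Z) = 9·67 = 603

603.00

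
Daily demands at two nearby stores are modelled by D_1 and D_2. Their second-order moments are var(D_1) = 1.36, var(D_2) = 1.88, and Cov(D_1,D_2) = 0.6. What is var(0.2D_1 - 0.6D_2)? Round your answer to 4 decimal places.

var(0.2D_1 - 0.6D_2) = (0.2)²·var(D_1) + (-0.6)²·var(D_2) + 2·(0.2)·(-0.6)·Cov(D_1,D_2)
= 0.04·1.36 + 0.36·1.88 + -0.24·0.6 = 0.5872

0.5872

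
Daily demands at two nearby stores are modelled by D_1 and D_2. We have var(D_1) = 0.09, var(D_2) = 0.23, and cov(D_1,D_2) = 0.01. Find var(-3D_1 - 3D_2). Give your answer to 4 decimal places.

var(-3D_1 - 3D_2) = (-3)²·var(D_1) + (-3)²·var(D_2) + 2·(-3)·(-3)·cov(D_1,D_2)
= 9·0.09 + 9·0.23 + 18·0.01 = 3.06

3.0600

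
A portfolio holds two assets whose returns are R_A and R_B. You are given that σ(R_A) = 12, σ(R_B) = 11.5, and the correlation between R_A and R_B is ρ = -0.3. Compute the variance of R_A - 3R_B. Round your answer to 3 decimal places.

Var(R_A) = (12)² = 144;  Var(R_B) = (11.5)² = 132.25
cov(R_A,R_B) = ρ·σ(R_A)·σ(R_B) = -0.3·12·11.5 = -41.4
Var(R_A - 3R_B) = (1)²·Var(R_A) + (-3)²·Var(R_B) + 2·(1)·(-3)·cov(R_A,R_B)
= 1·144 + 9·132.25 + -6·-41.4 = 1582.65

1582.650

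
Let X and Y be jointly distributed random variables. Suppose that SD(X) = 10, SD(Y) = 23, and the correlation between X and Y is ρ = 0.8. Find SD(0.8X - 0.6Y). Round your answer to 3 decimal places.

var(X) = (10)² = 100;  var(Y) = (23)² = 529
cov(X,Y) = ρ·SD(X)·SD(Y) = 0.8·10·23 = 184
var(0.8X - 0.6Y) = (0.8)²·var(X) + (-0.6)²·var(Y) + 2·(0.8)·(-0.6)·cov(X,Y)
= 0.64·100 + 0.36·529 + -0.96·184 = 77.8
SD(0.8X - 0.6Y) = √77.8 ≈ 8.820

8.820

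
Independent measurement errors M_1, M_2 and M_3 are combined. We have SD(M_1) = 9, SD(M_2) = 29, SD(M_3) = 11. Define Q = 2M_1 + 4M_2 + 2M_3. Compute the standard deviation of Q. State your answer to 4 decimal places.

var(M_1) = 81, var(M_2) = 841, var(M_3) = 121
By independence, var(Q) = (2)²var(M_1) + (4)²var(M_2) + (2)²var(M_3)
= (2)²·81 + (4)²·841 + (2)²·121 = 14264
SD(Q) = √14264 ≈ 119.4320

119.4320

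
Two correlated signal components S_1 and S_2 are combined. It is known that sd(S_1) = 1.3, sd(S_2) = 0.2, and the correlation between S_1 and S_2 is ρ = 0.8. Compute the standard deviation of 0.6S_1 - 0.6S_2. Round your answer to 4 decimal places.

0.6878

V(S_1) = (1.3)² = 1.69;  V(S_2) = (0.2)² = 0.04
Cov(S_1,S_2) = ρ·sd(S_1)·sd(S_2) = 0.8·1.3·0.2 = 0.208
V(0.6S_1 - 0.6S_2) = (0.6)²·V(S_1) + (-0.6)²·V(S_2) + 2·(0.6)·(-0.6)·Cov(S_1,S_2)
= 0.36·1.69 + 0.36·0.04 + -0.72·0.208 = 0.47304
sd(0.6S_1 - 0.6S_2) = √0.47304 ≈ 0.6878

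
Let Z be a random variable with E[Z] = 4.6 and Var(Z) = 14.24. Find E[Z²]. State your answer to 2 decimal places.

35.40

E[Z²] = Var(Z) + (E[Z])² = 14.24 + (4.6)² = 35.4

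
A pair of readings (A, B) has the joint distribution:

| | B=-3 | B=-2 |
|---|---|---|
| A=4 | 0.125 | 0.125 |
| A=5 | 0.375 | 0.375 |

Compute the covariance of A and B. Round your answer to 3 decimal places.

0.000

E[A] = 4.75,  E[B] = -2.5
E[AB] = -11.875
Cov(A,B) = E[AB] − E[A]E[B] = -11.875 − (4.75)(-2.5) = 0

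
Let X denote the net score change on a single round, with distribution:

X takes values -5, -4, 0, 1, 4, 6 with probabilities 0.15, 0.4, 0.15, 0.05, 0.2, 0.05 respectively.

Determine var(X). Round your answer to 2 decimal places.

13.76

E[X] = (-5)(0.15) + (-4)(0.4) + (0)(0.15) + (1)(0.05) + (4)(0.2) + (6)(0.05) = -1.2
E[X²] = (-5)²(0.15) + (-4)²(0.4) + (0)²(0.15) + (1)²(0.05) + (4)²(0.2) + (6)²(0.05) = 15.2
var(X) = E[X²] − (E[X])² = 15.2 − (-1.2)² = 13.76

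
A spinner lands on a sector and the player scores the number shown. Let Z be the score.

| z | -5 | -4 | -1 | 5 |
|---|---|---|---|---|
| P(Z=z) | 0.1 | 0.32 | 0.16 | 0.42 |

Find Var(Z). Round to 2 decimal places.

E[Z] = (-5)(0.1) + (-4)(0.32) + (-1)(0.16) + (5)(0.42) = 0.16
E[Z²] = (-5)²(0.1) + (-4)²(0.32) + (-1)²(0.16) + (5)²(0.42) = 18.28
Var(Z) = E[Z²] − (E[Z])² = 18.28 − (0.16)² = 18.2544

18.25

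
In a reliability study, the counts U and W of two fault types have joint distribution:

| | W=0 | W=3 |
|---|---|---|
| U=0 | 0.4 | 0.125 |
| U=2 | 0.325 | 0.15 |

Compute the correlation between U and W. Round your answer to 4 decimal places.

0.0869

E[U] = 0.95,  E[W] = 0.825
E[UW] = 0.9
Cov(U,W) = E[UW] − E[U]E[W] = 0.9 − (0.95)(0.825) = 0.11625
Var(U) = 0.9975,  Var(W) = 1.794375
ρ = 0.11625 / √(0.9975·1.794375) ≈ 0.0869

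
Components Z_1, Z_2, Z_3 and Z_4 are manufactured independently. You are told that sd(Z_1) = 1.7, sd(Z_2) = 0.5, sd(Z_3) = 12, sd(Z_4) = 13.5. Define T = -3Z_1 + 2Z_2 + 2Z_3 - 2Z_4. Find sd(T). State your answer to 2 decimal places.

36.50

V(Z_1) = 2.89, V(Z_2) = 0.25, V(Z_3) = 144, V(Z_4) = 182.25
By independence, V(T) = (-3)²V(Z_1) + (2)²V(Z_2) + (2)²V(Z_3) + (-2)²V(Z_4)
= (-3)²·2.89 + (2)²·0.25 + (2)²·144 + (-2)²·182.25 = 1332.01
sd(T) = √1332.01 ≈ 36.50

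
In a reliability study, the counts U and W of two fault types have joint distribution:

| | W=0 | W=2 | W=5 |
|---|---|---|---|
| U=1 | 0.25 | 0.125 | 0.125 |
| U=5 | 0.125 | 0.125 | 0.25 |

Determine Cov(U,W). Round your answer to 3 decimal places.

1.250

E[U] = 3,  E[W] = 2.375
E[UW] = 8.375
Cov(U,W) = E[UW] − E[U]E[W] = 8.375 − (3)(2.375) = 1.25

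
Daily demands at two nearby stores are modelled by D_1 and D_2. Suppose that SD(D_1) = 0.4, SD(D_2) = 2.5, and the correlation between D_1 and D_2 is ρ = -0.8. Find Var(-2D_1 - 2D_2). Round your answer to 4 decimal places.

19.2400

Var(D_1) = (0.4)² = 0.16;  Var(D_2) = (2.5)² = 6.25
Cov(D_1,D_2) = ρ·SD(D_1)·SD(D_2) = -0.8·0.4·2.5 = -0.8
Var(-2D_1 - 2D_2) = (-2)²·Var(D_1) + (-2)²·Var(D_2) + 2·(-2)·(-2)·Cov(D_1,D_2)
= 4·0.16 + 4·6.25 + 8·-0.8 = 19.24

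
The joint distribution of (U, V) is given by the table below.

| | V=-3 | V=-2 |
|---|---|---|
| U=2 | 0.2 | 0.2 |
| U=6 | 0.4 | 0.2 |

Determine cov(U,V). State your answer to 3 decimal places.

E[U] = 4.4,  E[V] = -2.6
E[UV] = -11.6
cov(U,V) = E[UV] − E[U]E[V] = -11.6 − (4.4)(-2.6) = -0.16

-0.160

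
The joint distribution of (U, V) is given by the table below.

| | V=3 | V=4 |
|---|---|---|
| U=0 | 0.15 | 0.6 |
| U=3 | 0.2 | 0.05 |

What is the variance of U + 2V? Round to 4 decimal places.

E[U] = 0.75,  E[V] = 3.65,  E[UV] = 2.4
Var(U) = 2.25 − (0.75)² = 1.6875;  Var(V) = 13.55 − (3.65)² = 0.2275
Cov(U,V) = 2.4 − (0.75)(3.65) = -0.3375
Var(U + 2V) = (1)²·1.6875 + (2)²·0.2275 + 2·(1)·(2)·-0.3375 = 1.2475

1.2475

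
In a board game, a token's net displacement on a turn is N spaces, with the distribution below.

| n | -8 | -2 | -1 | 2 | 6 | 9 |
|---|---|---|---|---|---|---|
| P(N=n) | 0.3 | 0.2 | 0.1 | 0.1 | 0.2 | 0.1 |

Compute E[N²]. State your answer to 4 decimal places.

35.8000

E[N²] = (-8)²(0.3) + (-2)²(0.2) + (-1)²(0.1) + (2)²(0.1) + (6)²(0.2) + (9)²(0.1) = 35.8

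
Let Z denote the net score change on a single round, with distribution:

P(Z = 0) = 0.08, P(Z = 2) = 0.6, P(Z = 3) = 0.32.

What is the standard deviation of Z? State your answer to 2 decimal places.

0.78

E[Z] = (0)(0.08) + (2)(0.6) + (3)(0.32) = 2.16
E[Z²] = (0)²(0.08) + (2)²(0.6) + (3)²(0.32) = 5.28
var(Z) = E[Z²] − (E[Z])² = 5.28 − (2.16)² = 0.6144
σ(Z) = √0.6144 ≈ 0.78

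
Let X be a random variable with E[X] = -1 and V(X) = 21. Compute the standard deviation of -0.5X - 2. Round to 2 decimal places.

V(-0.5X - 2) = (-0.5)²·21 = 5.25
SD(-0.5X - 2) = √5.25 ≈ 2.29

2.29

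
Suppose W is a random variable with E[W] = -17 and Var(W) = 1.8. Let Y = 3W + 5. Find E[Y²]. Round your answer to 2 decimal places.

2132.20

E[3W + 5] = 3·-17 + 5 = -46
Var(3W + 5) = (3)²·1.8 = 16.2
E[Y²] = Var(Y) + (E[Y])² = 16.2 + (-46)² = 2132.2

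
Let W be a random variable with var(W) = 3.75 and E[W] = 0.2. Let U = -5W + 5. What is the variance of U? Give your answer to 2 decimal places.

93.75

var(-5W + 5) = (-5)²·var(W) = 25·3.75 = 93.75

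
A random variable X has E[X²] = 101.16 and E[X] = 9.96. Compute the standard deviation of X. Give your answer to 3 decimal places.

Var(X) = 101.16 − (9.96)² = 1.9584
σ(X) = √1.9584 ≈ 1.399

1.399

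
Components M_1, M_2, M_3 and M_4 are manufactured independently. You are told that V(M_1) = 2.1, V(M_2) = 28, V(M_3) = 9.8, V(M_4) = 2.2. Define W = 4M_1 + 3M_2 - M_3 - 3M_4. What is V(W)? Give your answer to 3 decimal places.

By independence, V(W) = (4)²V(M_1) + (3)²V(M_2) + (-1)²V(M_3) + (-3)²V(M_4)
= (4)²·2.1 + (3)²·28 + (-1)²·9.8 + (-3)²·2.2 = 315.2

315.200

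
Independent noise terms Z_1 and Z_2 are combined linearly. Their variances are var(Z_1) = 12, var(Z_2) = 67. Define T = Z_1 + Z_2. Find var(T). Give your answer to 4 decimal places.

79.0000

By independence, var(T) = (1)²var(Z_1) + (1)²var(Z_2)
= (1)²·12 + (1)²·67 = 79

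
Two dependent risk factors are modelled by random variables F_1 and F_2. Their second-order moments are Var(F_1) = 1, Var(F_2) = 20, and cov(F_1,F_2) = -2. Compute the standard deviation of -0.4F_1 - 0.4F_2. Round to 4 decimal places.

1.6492

Var(-0.4F_1 - 0.4F_2) = (-0.4)²·Var(F_1) + (-0.4)²·Var(F_2) + 2·(-0.4)·(-0.4)·cov(F_1,F_2)
= 0.16·1 + 0.16·20 + 0.32·-2 = 2.72
σ(-0.4F_1 - 0.4F_2) = √2.72 ≈ 1.6492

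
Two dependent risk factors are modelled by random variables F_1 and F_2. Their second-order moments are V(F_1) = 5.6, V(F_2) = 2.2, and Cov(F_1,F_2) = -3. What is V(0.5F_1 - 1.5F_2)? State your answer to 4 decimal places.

10.8500

V(0.5F_1 - 1.5F_2) = (0.5)²·V(F_1) + (-1.5)²·V(F_2) + 2·(0.5)·(-1.5)·Cov(F_1,F_2)
= 0.25·5.6 + 2.25·2.2 + -1.5·-3 = 10.85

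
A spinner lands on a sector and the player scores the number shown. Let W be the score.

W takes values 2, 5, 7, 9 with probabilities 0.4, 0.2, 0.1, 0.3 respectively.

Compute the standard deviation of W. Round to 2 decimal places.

2.96

E[W] = (2)(0.4) + (5)(0.2) + (7)(0.1) + (9)(0.3) = 5.2
E[W²] = (2)²(0.4) + (5)²(0.2) + (7)²(0.1) + (9)²(0.3) = 35.8
Var(W) = E[W²] − (E[W])² = 35.8 − (5.2)² = 8.76
SD(W) = √8.76 ≈ 2.96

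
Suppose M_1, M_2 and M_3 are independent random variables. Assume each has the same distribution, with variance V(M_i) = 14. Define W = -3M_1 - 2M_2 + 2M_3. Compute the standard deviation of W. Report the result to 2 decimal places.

15.43

By independence, V(W) = (-3)²V(M_1) + (-2)²V(M_2) + (2)²V(M_3)
= (-3)²·14 + (-2)²·14 + (2)²·14 = 238
σ(W) = √238 ≈ 15.43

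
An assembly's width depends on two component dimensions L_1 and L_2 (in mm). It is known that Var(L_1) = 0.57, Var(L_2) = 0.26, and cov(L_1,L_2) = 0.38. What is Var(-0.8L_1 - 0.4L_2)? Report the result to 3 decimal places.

0.650

Var(-0.8L_1 - 0.4L_2) = (-0.8)²·Var(L_1) + (-0.4)²·Var(L_2) + 2·(-0.8)·(-0.4)·cov(L_1,L_2)
= 0.64·0.57 + 0.16·0.26 + 0.64·0.38 = 0.6496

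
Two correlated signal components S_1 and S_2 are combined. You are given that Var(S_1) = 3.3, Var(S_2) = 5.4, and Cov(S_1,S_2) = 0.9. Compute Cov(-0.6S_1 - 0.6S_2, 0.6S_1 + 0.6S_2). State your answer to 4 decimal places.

Cov(-0.6S_1 - 0.6S_2, 0.6S_1 + 0.6S_2) = (-0.6)(0.6)Var(S_1) + (-0.6)(0.6)Var(S_2) + [(-0.6)(0.6) + (-0.6)(0.6)]Cov(S_1,S_2)
= -0.36·3.3 + -0.36·5.4 + -0.72·0.9 = -3.78

-3.7800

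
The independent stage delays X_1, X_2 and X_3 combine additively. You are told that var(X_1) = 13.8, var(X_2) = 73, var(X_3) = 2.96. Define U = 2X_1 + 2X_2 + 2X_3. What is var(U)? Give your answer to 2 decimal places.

By independence, var(U) = (2)²var(X_1) + (2)²var(X_2) + (2)²var(X_3)
= (2)²·13.8 + (2)²·73 + (2)²·2.96 = 359.04

359.04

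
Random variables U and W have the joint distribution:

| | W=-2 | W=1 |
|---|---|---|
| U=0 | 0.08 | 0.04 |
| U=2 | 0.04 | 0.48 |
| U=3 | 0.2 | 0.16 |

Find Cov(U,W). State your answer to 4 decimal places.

-0.0048

E[U] = 2.12,  E[W] = 0.04
E[UW] = 0.08
Cov(U,W) = E[UW] − E[U]E[W] = 0.08 − (2.12)(0.04) = -0.0048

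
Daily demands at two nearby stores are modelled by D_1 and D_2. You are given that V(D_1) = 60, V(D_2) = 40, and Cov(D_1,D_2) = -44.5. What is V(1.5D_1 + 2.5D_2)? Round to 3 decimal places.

51.250

V(1.5D_1 + 2.5D_2) = (1.5)²·V(D_1) + (2.5)²·V(D_2) + 2·(1.5)·(2.5)·Cov(D_1,D_2)
= 2.25·60 + 6.25·40 + 7.5·-44.5 = 51.25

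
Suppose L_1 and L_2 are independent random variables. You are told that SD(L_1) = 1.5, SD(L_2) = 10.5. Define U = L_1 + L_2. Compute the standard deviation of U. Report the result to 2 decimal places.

10.61

Var(L_1) = 2.25, Var(L_2) = 110.25
By independence, Var(U) = (1)²Var(L_1) + (1)²Var(L_2)
= (1)²·2.25 + (1)²·110.25 = 112.5
SD(U) = √112.5 ≈ 10.61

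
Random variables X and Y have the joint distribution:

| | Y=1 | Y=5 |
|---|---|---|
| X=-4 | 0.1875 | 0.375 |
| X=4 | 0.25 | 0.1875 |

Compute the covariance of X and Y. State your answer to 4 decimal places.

-1.8750

E[X] = -0.5,  E[Y] = 3.25
E[XY] = -3.5
Cov(X,Y) = E[XY] − E[X]E[Y] = -3.5 − (-0.5)(3.25) = -1.875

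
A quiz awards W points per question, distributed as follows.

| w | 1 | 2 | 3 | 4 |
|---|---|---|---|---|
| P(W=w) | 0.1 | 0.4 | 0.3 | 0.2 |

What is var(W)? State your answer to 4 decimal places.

0.8400

E[W] = (1)(0.1) + (2)(0.4) + (3)(0.3) + (4)(0.2) = 2.6
E[W²] = (1)²(0.1) + (2)²(0.4) + (3)²(0.3) + (4)²(0.2) = 7.6
var(W) = E[W²] − (E[W])² = 7.6 − (2.6)² = 0.84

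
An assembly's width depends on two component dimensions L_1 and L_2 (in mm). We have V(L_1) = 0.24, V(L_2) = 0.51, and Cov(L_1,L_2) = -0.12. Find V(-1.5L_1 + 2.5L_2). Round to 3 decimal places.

V(-1.5L_1 + 2.5L_2) = (-1.5)²·V(L_1) + (2.5)²·V(L_2) + 2·(-1.5)·(2.5)·Cov(L_1,L_2)
= 2.25·0.24 + 6.25·0.51 + -7.5·-0.12 = 4.6275

4.628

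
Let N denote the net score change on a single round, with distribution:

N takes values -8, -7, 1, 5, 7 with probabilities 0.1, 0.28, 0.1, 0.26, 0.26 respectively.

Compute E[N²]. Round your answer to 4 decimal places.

E[N²] = (-8)²(0.1) + (-7)²(0.28) + (1)²(0.1) + (5)²(0.26) + (7)²(0.26) = 39.46

39.4600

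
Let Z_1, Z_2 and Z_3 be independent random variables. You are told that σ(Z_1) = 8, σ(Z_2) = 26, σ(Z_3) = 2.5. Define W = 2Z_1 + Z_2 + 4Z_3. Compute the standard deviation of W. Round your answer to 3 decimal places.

var(Z_1) = 64, var(Z_2) = 676, var(Z_3) = 6.25
By independence, var(W) = (2)²var(Z_1) + (1)²var(Z_2) + (4)²var(Z_3)
= (2)²·64 + (1)²·676 + (4)²·6.25 = 1032
σ(W) = √1032 ≈ 32.125

32.125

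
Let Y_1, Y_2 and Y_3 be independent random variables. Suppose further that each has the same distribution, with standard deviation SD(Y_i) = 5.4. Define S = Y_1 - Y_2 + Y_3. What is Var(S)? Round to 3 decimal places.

87.480

Var(Y_i) = (5.4)² = 29.16
By independence, Var(S) = (1)²Var(Y_1) + (-1)²Var(Y_2) + (1)²Var(Y_3)
= (1)²·29.16 + (-1)²·29.16 + (1)²·29.16 = 87.48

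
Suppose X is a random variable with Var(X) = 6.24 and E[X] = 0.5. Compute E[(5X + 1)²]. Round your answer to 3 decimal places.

168.250

E[5X + 1] = 5·0.5 + 1 = 3.5
Var(5X + 1) = (5)²·6.24 = 156
E[(5X + 1)²] = Var((5X + 1)) + (E[(5X + 1)])² = 156 + (3.5)² = 168.25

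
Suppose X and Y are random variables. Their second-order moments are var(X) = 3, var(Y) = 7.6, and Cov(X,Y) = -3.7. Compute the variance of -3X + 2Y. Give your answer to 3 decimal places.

101.800

var(-3X + 2Y) = (-3)²·var(X) + (2)²·var(Y) + 2·(-3)·(2)·Cov(X,Y)
= 9·3 + 4·7.6 + -12·-3.7 = 101.8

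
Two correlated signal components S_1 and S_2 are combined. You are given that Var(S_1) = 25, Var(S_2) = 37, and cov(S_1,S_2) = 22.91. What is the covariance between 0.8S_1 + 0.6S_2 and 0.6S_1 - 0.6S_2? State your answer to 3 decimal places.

-4.069

cov(0.8S_1 + 0.6S_2, 0.6S_1 - 0.6S_2) = (0.8)(0.6)Var(S_1) + (0.6)(-0.6)Var(S_2) + [(0.8)(-0.6) + (0.6)(0.6)]cov(S_1,S_2)
= 0.48·25 + -0.36·37 + -0.12·22.91 = -4.0692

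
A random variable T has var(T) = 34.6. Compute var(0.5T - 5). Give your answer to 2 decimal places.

var(0.5T - 5) = (0.5)²·var(T) = 0.25·34.6 = 8.65

8.65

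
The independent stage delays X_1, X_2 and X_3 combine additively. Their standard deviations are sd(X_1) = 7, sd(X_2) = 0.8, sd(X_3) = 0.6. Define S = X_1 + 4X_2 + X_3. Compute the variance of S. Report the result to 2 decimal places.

var(X_1) = 49, var(X_2) = 0.64, var(X_3) = 0.36
By independence, var(S) = (1)²var(X_1) + (4)²var(X_2) + (1)²var(X_3)
= (1)²·49 + (4)²·0.64 + (1)²·0.36 = 59.6

59.60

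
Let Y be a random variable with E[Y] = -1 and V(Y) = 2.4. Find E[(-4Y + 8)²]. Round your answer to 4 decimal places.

182.4000

E[-4Y + 8] = -4·-1 + 8 = 12
V(-4Y + 8) = (-4)²·2.4 = 38.4
E[(-4Y + 8)²] = V((-4Y + 8)) + (E[(-4Y + 8)])² = 38.4 + (12)² = 182.4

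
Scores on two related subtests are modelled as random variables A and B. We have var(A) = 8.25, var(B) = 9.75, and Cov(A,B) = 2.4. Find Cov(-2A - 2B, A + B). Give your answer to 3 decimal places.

Cov(-2A - 2B, A + B) = (-2)(1)var(A) + (-2)(1)var(B) + [(-2)(1) + (-2)(1)]Cov(A,B)
= -2·8.25 + -2·9.75 + -4·2.4 = -45.6

-45.600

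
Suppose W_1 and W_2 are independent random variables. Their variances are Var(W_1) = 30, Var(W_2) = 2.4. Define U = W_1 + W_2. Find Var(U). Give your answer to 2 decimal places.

32.40

By independence, Var(U) = (1)²Var(W_1) + (1)²Var(W_2)
= (1)²·30 + (1)²·2.4 = 32.4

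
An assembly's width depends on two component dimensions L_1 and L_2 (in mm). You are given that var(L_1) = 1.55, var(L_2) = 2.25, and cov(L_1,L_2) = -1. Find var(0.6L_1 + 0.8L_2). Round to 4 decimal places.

var(0.6L_1 + 0.8L_2) = (0.6)²·var(L_1) + (0.8)²·var(L_2) + 2·(0.6)·(0.8)·cov(L_1,L_2)
= 0.36·1.55 + 0.64·2.25 + 0.96·-1 = 1.038

1.0380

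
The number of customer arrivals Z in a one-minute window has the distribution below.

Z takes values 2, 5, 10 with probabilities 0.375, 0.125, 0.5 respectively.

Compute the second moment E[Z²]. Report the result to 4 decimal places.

E[Z²] = (2)²(0.375) + (5)²(0.125) + (10)²(0.5) = 54.625

54.6250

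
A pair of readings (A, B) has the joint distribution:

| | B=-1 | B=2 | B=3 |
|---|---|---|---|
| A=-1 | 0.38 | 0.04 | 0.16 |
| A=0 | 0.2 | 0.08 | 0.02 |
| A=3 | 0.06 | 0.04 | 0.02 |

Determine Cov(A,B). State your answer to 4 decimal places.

E[A] = -0.22,  E[B] = 0.28
E[AB] = 0.06
Cov(A,B) = E[AB] − E[A]E[B] = 0.06 − (-0.22)(0.28) = 0.1216

0.1216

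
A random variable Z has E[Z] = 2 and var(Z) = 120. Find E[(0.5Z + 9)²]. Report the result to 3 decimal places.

E[0.5Z + 9] = 0.5·2 + 9 = 10
var(0.5Z + 9) = (0.5)²·120 = 30
E[(0.5Z + 9)²] = var((0.5Z + 9)) + (E[(0.5Z + 9)])² = 30 + (10)² = 130

130.000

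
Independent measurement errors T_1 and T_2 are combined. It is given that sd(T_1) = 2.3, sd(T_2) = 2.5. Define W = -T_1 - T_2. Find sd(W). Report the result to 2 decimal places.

V(T_1) = 5.29, V(T_2) = 6.25
By independence, V(W) = (-1)²V(T_1) + (-1)²V(T_2)
= (-1)²·5.29 + (-1)²·6.25 = 11.54
sd(W) = √11.54 ≈ 3.40

3.40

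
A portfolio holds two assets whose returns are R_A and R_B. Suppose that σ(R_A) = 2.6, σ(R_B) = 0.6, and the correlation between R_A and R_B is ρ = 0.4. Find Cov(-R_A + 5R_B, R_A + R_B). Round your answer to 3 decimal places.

-2.464

var(R_A) = (2.6)² = 6.76;  var(R_B) = (0.6)² = 0.36
Cov(R_A,R_B) = ρ·σ(R_A)·σ(R_B) = 0.4·2.6·0.6 = 0.624
Cov(-R_A + 5R_B, R_A + R_B) = (-1)(1)var(R_A) + (5)(1)var(R_B) + [(-1)(1) + (5)(1)]Cov(R_A,R_B)
= -1·6.76 + 5·0.36 + 4·0.624 = -2.464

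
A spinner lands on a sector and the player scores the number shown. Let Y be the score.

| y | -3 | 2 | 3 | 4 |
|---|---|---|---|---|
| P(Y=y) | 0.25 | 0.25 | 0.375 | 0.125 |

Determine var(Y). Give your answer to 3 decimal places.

E[Y] = (-3)(0.25) + (2)(0.25) + (3)(0.375) + (4)(0.125) = 1.375
E[Y²] = (-3)²(0.25) + (2)²(0.25) + (3)²(0.375) + (4)²(0.125) = 8.625
var(Y) = E[Y²] − (E[Y])² = 8.625 − (1.375)² = 6.734375

6.734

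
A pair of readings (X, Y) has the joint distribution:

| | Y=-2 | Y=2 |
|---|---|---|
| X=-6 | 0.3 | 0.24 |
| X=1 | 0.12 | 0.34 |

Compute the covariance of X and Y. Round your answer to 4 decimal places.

2.0496

E[X] = -2.78,  E[Y] = 0.32
E[XY] = 1.16
Cov(X,Y) = E[XY] − E[X]E[Y] = 1.16 − (-2.78)(0.32) = 2.0496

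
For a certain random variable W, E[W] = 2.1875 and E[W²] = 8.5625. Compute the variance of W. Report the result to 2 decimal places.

3.78

Var(W) = 8.5625 − (2.1875)² = 3.77734375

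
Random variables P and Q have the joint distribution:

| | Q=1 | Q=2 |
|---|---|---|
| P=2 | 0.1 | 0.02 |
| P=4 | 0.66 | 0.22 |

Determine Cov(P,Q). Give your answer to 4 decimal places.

0.0176

E[P] = 3.76,  E[Q] = 1.24
E[PQ] = 4.68
Cov(P,Q) = E[PQ] − E[P]E[Q] = 4.68 − (3.76)(1.24) = 0.0176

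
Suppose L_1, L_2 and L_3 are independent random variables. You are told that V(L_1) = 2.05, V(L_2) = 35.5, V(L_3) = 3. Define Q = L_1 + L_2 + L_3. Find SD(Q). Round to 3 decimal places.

By independence, V(Q) = (1)²V(L_1) + (1)²V(L_2) + (1)²V(L_3)
= (1)²·2.05 + (1)²·35.5 + (1)²·3 = 40.55
SD(Q) = √40.55 ≈ 6.368

6.368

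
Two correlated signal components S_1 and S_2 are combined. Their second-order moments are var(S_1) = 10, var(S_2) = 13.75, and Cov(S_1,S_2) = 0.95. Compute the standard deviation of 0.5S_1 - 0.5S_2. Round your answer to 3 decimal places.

2.337

var(0.5S_1 - 0.5S_2) = (0.5)²·var(S_1) + (-0.5)²·var(S_2) + 2·(0.5)·(-0.5)·Cov(S_1,S_2)
= 0.25·10 + 0.25·13.75 + -0.5·0.95 = 5.4625
σ(0.5S_1 - 0.5S_2) = √5.4625 ≈ 2.337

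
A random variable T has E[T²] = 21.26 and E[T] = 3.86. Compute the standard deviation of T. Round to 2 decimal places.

V(T) = 21.26 − (3.86)² = 6.3604
SD(T) = √6.3604 ≈ 2.52

2.52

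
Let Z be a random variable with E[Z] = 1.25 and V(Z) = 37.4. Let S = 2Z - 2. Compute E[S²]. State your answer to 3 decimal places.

E[2Z - 2] = 2·1.25 − 2 = 0.5
V(2Z - 2) = (2)²·37.4 = 149.6
E[S²] = V(S) + (E[S])² = 149.6 + (0.5)² = 149.85

149.850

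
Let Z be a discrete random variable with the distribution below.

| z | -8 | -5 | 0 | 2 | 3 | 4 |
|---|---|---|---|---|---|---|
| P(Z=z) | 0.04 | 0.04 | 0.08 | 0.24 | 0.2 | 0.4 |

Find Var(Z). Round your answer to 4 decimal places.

E[Z] = (-8)(0.04) + (-5)(0.04) + (0)(0.08) + (2)(0.24) + (3)(0.2) + (4)(0.4) = 2.16
E[Z²] = (-8)²(0.04) + (-5)²(0.04) + (0)²(0.08) + (2)²(0.24) + (3)²(0.2) + (4)²(0.4) = 12.72
Var(Z) = E[Z²] − (E[Z])² = 12.72 − (2.16)² = 8.0544

8.0544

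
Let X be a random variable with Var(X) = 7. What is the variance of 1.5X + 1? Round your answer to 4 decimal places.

Var(1.5X + 1) = (1.5)²·Var(X) = 2.25·7 = 15.75

15.7500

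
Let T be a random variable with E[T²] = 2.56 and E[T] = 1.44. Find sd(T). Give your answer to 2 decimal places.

var(T) = 2.56 − (1.44)² = 0.4864
sd(T) = √0.4864 ≈ 0.70

0.70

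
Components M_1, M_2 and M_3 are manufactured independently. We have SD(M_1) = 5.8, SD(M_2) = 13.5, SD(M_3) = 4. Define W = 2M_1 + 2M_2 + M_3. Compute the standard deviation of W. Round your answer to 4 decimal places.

29.6574

var(M_1) = 33.64, var(M_2) = 182.25, var(M_3) = 16
By independence, var(W) = (2)²var(M_1) + (2)²var(M_2) + (1)²var(M_3)
= (2)²·33.64 + (2)²·182.25 + (1)²·16 = 879.56
SD(W) = √879.56 ≈ 29.6574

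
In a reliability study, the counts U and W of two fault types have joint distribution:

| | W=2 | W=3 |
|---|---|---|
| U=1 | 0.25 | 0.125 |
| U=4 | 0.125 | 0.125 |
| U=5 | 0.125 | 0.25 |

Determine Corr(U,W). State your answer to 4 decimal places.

E[U] = 3.25,  E[W] = 2.5
E[UW] = 8.375
cov(U,W) = E[UW] − E[U]E[W] = 8.375 − (3.25)(2.5) = 0.25
var(U) = 3.1875,  var(W) = 0.25
ρ = 0.25 / √(3.1875·0.25) ≈ 0.2801

0.2801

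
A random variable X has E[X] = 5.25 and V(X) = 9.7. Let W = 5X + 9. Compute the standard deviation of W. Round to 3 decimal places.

15.572

V(5X + 9) = (5)²·9.7 = 242.5
sd(W) = √242.5 ≈ 15.572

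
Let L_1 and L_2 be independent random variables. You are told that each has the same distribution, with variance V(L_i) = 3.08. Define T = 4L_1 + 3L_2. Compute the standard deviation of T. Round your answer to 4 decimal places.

8.7750

By independence, V(T) = (4)²V(L_1) + (3)²V(L_2)
= (4)²·3.08 + (3)²·3.08 = 77
σ(T) = √77 ≈ 8.7750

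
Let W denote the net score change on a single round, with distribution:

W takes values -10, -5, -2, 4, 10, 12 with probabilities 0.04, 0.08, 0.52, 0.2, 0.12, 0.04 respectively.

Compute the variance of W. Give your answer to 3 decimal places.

28.630

E[W] = (-10)(0.04) + (-5)(0.08) + (-2)(0.52) + (4)(0.2) + (10)(0.12) + (12)(0.04) = 0.64
E[W²] = (-10)²(0.04) + (-5)²(0.08) + (-2)²(0.52) + (4)²(0.2) + (10)²(0.12) + (12)²(0.04) = 29.04
Var(W) = E[W²] − (E[W])² = 29.04 − (0.64)² = 28.6304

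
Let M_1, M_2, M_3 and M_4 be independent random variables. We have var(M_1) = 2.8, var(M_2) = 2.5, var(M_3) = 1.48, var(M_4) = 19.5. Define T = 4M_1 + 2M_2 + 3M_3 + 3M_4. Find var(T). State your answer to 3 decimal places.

243.620

By independence, var(T) = (4)²var(M_1) + (2)²var(M_2) + (3)²var(M_3) + (3)²var(M_4)
= (4)²·2.8 + (2)²·2.5 + (3)²·1.48 + (3)²·19.5 = 243.62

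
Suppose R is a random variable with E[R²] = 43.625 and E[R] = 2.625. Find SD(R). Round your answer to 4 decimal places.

Var(R) = 43.625 − (2.625)² = 36.734375
SD(R) = √36.734375 ≈ 6.0609

6.0609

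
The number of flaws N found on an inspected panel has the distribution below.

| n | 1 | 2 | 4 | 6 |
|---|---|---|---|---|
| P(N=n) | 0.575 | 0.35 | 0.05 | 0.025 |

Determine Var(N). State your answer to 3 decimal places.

E[N] = (1)(0.575) + (2)(0.35) + (4)(0.05) + (6)(0.025) = 1.625
E[N²] = (1)²(0.575) + (2)²(0.35) + (4)²(0.05) + (6)²(0.025) = 3.675
Var(N) = E[N²] − (E[N])² = 3.675 − (1.625)² = 1.034375

1.034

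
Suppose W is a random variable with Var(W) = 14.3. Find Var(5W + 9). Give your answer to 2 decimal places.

Var(5W + 9) = (5)²·Var(W) = 25·14.3 = 357.5

357.50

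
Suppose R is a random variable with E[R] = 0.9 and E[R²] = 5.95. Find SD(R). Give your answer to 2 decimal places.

2.27

Var(R) = 5.95 − (0.9)² = 5.14
SD(R) = √5.14 ≈ 2.27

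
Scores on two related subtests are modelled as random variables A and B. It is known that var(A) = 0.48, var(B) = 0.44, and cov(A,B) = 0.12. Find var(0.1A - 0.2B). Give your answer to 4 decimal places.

0.0176

var(0.1A - 0.2B) = (0.1)²·var(A) + (-0.2)²·var(B) + 2·(0.1)·(-0.2)·cov(A,B)
= 0.01·0.48 + 0.04·0.44 + -0.04·0.12 = 0.0176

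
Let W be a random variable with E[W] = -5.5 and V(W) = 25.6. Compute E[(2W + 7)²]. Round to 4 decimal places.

E[2W + 7] = 2·-5.5 + 7 = -4
V(2W + 7) = (2)²·25.6 = 102.4
E[(2W + 7)²] = V((2W + 7)) + (E[(2W + 7)])² = 102.4 + (-4)² = 118.4

118.4000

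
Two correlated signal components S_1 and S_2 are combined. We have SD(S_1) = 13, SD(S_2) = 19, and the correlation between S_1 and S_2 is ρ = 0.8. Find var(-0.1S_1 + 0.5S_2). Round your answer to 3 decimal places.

var(S_1) = (13)² = 169;  var(S_2) = (19)² = 361
Cov(S_1,S_2) = ρ·SD(S_1)·SD(S_2) = 0.8·13·19 = 197.6
var(-0.1S_1 + 0.5S_2) = (-0.1)²·var(S_1) + (0.5)²·var(S_2) + 2·(-0.1)·(0.5)·Cov(S_1,S_2)
= 0.01·169 + 0.25·361 + -0.1·197.6 = 72.18

72.180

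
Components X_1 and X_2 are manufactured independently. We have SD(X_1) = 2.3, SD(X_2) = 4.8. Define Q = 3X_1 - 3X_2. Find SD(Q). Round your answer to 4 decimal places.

15.9678

var(X_1) = 5.29, var(X_2) = 23.04
By independence, var(Q) = (3)²var(X_1) + (-3)²var(X_2)
= (3)²·5.29 + (-3)²·23.04 = 254.97
SD(Q) = √254.97 ≈ 15.9678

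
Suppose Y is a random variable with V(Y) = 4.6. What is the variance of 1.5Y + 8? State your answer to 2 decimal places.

10.35

V(1.5Y + 8) = (1.5)²·V(Y) = 2.25·4.6 = 10.35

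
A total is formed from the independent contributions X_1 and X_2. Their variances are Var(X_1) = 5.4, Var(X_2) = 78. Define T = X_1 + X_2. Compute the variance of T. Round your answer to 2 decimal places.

By independence, Var(T) = (1)²Var(X_1) + (1)²Var(X_2)
= (1)²·5.4 + (1)²·78 = 83.4

83.40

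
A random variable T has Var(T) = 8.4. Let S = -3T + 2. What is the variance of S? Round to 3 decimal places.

Var(-3T + 2) = (-3)²·Var(T) = 9·8.4 = 75.6

75.600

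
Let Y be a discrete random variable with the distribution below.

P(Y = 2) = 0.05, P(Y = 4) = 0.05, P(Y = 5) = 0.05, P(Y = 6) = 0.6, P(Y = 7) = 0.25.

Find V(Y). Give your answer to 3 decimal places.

1.290

E[Y] = (2)(0.05) + (4)(0.05) + (5)(0.05) + (6)(0.6) + (7)(0.25) = 5.9
E[Y²] = (2)²(0.05) + (4)²(0.05) + (5)²(0.05) + (6)²(0.6) + (7)²(0.25) = 36.1
V(Y) = E[Y²] − (E[Y])² = 36.1 − (5.9)² = 1.29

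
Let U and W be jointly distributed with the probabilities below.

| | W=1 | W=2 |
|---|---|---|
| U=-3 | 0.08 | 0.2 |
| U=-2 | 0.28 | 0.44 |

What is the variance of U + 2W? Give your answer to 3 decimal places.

E[U] = -2.28,  E[W] = 1.64,  E[UW] = -3.76
Var(U) = 5.4 − (-2.28)² = 0.2016;  Var(W) = 2.92 − (1.64)² = 0.2304
Cov(U,W) = -3.76 − (-2.28)(1.64) = -0.0208
Var(U + 2W) = (1)²·0.2016 + (2)²·0.2304 + 2·(1)·(2)·-0.0208 = 1.04

1.040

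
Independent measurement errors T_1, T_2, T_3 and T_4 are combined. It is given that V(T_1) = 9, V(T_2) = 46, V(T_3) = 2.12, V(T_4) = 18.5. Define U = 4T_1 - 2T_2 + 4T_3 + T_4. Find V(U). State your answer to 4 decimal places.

380.4200

By independence, V(U) = (4)²V(T_1) + (-2)²V(T_2) + (4)²V(T_3) + (1)²V(T_4)
= (4)²·9 + (-2)²·46 + (4)²·2.12 + (1)²·18.5 = 380.42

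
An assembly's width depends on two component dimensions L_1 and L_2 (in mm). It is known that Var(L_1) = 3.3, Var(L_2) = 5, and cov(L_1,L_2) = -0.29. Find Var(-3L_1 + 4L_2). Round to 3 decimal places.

116.660

Var(-3L_1 + 4L_2) = (-3)²·Var(L_1) + (4)²·Var(L_2) + 2·(-3)·(4)·cov(L_1,L_2)
= 9·3.3 + 16·5 + -24·-0.29 = 116.66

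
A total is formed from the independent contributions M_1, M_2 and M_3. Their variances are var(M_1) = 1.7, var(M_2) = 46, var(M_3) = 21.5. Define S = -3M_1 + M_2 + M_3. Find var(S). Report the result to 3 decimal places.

82.800

By independence, var(S) = (-3)²var(M_1) + (1)²var(M_2) + (1)²var(M_3)
= (-3)²·1.7 + (1)²·46 + (1)²·21.5 = 82.8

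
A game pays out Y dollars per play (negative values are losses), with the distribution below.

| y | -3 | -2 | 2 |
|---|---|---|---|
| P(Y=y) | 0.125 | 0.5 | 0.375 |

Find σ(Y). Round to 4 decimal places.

2.0578

E[Y] = (-3)(0.125) + (-2)(0.5) + (2)(0.375) = -0.625
E[Y²] = (-3)²(0.125) + (-2)²(0.5) + (2)²(0.375) = 4.625
var(Y) = E[Y²] − (E[Y])² = 4.625 − (-0.625)² = 4.234375
σ(Y) = √4.234375 ≈ 2.0578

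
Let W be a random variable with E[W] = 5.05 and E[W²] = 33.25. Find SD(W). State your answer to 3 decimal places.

var(W) = 33.25 − (5.05)² = 7.7475
SD(W) = √7.7475 ≈ 2.783

2.783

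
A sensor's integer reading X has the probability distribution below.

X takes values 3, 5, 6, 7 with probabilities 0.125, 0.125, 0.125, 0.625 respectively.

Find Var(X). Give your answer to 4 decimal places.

E[X] = (3)(0.125) + (5)(0.125) + (6)(0.125) + (7)(0.625) = 6.125
E[X²] = (3)²(0.125) + (5)²(0.125) + (6)²(0.125) + (7)²(0.625) = 39.375
Var(X) = E[X²] − (E[X])² = 39.375 − (6.125)² = 1.859375

1.8594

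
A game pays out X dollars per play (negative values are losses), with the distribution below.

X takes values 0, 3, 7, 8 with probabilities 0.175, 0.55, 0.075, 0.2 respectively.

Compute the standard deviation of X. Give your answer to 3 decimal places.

E[X] = (0)(0.175) + (3)(0.55) + (7)(0.075) + (8)(0.2) = 3.775
E[X²] = (0)²(0.175) + (3)²(0.55) + (7)²(0.075) + (8)²(0.2) = 21.425
Var(X) = E[X²] − (E[X])² = 21.425 − (3.775)² = 7.174375
σ(X) = √7.174375 ≈ 2.679

2.679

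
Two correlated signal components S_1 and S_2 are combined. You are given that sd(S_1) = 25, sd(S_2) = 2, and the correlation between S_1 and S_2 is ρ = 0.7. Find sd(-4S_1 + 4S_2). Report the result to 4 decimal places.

94.5727

V(S_1) = (25)² = 625;  V(S_2) = (2)² = 4
cov(S_1,S_2) = ρ·sd(S_1)·sd(S_2) = 0.7·25·2 = 35
V(-4S_1 + 4S_2) = (-4)²·V(S_1) + (4)²·V(S_2) + 2·(-4)·(4)·cov(S_1,S_2)
= 16·625 + 16·4 + -32·35 = 8944
sd(-4S_1 + 4S_2) = √8944 ≈ 94.5727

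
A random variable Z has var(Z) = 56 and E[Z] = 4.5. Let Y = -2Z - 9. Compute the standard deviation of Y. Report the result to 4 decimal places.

14.9666

var(-2Z - 9) = (-2)²·56 = 224
sd(Y) = √224 ≈ 14.9666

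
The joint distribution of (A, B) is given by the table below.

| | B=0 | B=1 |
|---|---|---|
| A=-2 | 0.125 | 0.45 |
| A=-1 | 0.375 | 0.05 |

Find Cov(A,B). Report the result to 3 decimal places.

-0.163

E[A] = -1.575,  E[B] = 0.5
E[AB] = -0.95
Cov(A,B) = E[AB] − E[A]E[B] = -0.95 − (-1.575)(0.5) = -0.1625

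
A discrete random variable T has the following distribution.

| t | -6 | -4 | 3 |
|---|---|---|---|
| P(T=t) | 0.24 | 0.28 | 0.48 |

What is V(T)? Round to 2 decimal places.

E[T] = (-6)(0.24) + (-4)(0.28) + (3)(0.48) = -1.12
E[T²] = (-6)²(0.24) + (-4)²(0.28) + (3)²(0.48) = 17.44
V(T) = E[T²] − (E[T])² = 17.44 − (-1.12)² = 16.1856

16.19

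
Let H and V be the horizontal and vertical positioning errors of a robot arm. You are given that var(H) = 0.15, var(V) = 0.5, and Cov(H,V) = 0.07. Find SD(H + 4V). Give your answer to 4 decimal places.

2.9513

var(H + 4V) = (1)²·var(H) + (4)²·var(V) + 2·(1)·(4)·Cov(H,V)
= 1·0.15 + 16·0.5 + 8·0.07 = 8.71
SD(H + 4V) = √8.71 ≈ 2.9513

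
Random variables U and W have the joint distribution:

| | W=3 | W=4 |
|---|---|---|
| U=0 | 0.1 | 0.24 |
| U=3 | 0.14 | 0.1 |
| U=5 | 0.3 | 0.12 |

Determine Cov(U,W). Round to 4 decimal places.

-0.3972

E[U] = 2.82,  E[W] = 3.46
E[UW] = 9.36
Cov(U,W) = E[UW] − E[U]E[W] = 9.36 − (2.82)(3.46) = -0.3972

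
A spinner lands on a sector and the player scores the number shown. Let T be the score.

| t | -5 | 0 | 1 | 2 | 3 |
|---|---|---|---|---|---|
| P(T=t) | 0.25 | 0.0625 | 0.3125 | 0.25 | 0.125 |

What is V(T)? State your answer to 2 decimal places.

8.68

E[T] = (-5)(0.25) + (0)(0.0625) + (1)(0.3125) + (2)(0.25) + (3)(0.125) = -0.0625
E[T²] = (-5)²(0.25) + (0)²(0.0625) + (1)²(0.3125) + (2)²(0.25) + (3)²(0.125) = 8.6875
V(T) = E[T²] − (E[T])² = 8.6875 − (-0.0625)² = 8.68359375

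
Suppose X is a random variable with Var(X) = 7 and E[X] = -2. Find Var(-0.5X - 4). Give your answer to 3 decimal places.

1.750

Var(-0.5X - 4) = (-0.5)²·Var(X) = 0.25·7 = 1.75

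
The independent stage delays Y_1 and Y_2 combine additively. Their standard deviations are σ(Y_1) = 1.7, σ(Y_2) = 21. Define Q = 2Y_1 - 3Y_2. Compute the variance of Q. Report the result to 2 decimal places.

Var(Y_1) = 2.89, Var(Y_2) = 441
By independence, Var(Q) = (2)²Var(Y_1) + (-3)²Var(Y_2)
= (2)²·2.89 + (-3)²·441 = 3980.56

3980.56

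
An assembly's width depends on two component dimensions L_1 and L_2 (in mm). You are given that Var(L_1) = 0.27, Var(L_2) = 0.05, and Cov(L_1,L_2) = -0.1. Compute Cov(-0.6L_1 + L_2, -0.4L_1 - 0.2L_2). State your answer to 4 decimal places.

0.0828

Cov(-0.6L_1 + L_2, -0.4L_1 - 0.2L_2) = (-0.6)(-0.4)Var(L_1) + (1)(-0.2)Var(L_2) + [(-0.6)(-0.2) + (1)(-0.4)]Cov(L_1,L_2)
= 0.24·0.27 + -0.2·0.05 + -0.28·-0.1 = 0.0828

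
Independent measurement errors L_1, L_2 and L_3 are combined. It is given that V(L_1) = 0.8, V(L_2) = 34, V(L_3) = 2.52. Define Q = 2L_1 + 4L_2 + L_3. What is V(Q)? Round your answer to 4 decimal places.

549.7200

By independence, V(Q) = (2)²V(L_1) + (4)²V(L_2) + (1)²V(L_3)
= (2)²·0.8 + (4)²·34 + (1)²·2.52 = 549.72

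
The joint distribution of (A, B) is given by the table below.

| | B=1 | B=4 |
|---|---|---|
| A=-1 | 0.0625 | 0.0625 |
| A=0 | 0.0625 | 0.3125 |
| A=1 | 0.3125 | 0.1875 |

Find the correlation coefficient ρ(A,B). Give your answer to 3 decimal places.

E[A] = 0.375,  E[B] = 2.6875
E[AB] = 0.75
Cov(A,B) = E[AB] − E[A]E[B] = 0.75 − (0.375)(2.6875) = -0.2578125
V(A) = 0.484375,  V(B) = 2.21484375
ρ = -0.2578125 / √(0.484375·2.21484375) ≈ -0.249

-0.249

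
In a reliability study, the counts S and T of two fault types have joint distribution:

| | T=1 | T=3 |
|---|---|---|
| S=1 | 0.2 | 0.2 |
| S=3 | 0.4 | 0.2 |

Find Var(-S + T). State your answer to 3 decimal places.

E[S] = 2.2,  E[T] = 1.8,  E[ST] = 3.8
Var(S) = 5.8 − (2.2)² = 0.96;  Var(T) = 4.2 − (1.8)² = 0.96
Cov(S,T) = 3.8 − (2.2)(1.8) = -0.16
Var(-S + T) = (-1)²·0.96 + (1)²·0.96 + 2·(-1)·(1)·-0.16 = 2.24

2.240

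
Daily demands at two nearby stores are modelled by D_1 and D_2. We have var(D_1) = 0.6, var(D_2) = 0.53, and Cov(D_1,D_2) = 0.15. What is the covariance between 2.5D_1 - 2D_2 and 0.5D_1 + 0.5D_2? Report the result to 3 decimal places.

Cov(2.5D_1 - 2D_2, 0.5D_1 + 0.5D_2) = (2.5)(0.5)var(D_1) + (-2)(0.5)var(D_2) + [(2.5)(0.5) + (-2)(0.5)]Cov(D_1,D_2)
= 1.25·0.6 + -1·0.53 + 0.25·0.15 = 0.2575

0.258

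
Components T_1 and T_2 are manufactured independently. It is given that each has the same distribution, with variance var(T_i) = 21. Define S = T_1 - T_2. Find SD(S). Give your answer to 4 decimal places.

By independence, var(S) = (1)²var(T_1) + (-1)²var(T_2)
= (1)²·21 + (-1)²·21 = 42
SD(S) = √42 ≈ 6.4807

6.4807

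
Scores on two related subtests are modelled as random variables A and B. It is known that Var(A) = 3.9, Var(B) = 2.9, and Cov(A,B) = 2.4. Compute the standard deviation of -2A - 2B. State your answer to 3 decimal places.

6.812

Var(-2A - 2B) = (-2)²·Var(A) + (-2)²·Var(B) + 2·(-2)·(-2)·Cov(A,B)
= 4·3.9 + 4·2.9 + 8·2.4 = 46.4
SD(-2A - 2B) = √46.4 ≈ 6.812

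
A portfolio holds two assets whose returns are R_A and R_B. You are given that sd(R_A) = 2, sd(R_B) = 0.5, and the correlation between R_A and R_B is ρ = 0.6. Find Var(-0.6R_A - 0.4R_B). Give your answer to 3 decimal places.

Var(R_A) = (2)² = 4;  Var(R_B) = (0.5)² = 0.25
Cov(R_A,R_B) = ρ·sd(R_A)·sd(R_B) = 0.6·2·0.5 = 0.6
Var(-0.6R_A - 0.4R_B) = (-0.6)²·Var(R_A) + (-0.4)²·Var(R_B) + 2·(-0.6)·(-0.4)·Cov(R_A,R_B)
= 0.36·4 + 0.16·0.25 + 0.48·0.6 = 1.768

1.768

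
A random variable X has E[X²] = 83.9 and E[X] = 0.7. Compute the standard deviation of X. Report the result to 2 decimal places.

V(X) = 83.9 − (0.7)² = 83.41
σ(X) = √83.41 ≈ 9.13

9.13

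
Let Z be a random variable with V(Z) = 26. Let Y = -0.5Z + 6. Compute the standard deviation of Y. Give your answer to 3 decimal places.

2.550

V(-0.5Z + 6) = (-0.5)²·26 = 6.5
SD(Y) = √6.5 ≈ 2.550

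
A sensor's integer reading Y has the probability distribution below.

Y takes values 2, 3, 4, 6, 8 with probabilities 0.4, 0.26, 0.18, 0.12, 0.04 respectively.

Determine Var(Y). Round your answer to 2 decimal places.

E[Y] = (2)(0.4) + (3)(0.26) + (4)(0.18) + (6)(0.12) + (8)(0.04) = 3.34
E[Y²] = (2)²(0.4) + (3)²(0.26) + (4)²(0.18) + (6)²(0.12) + (8)²(0.04) = 13.7
Var(Y) = E[Y²] − (E[Y])² = 13.7 − (3.34)² = 2.5444

2.54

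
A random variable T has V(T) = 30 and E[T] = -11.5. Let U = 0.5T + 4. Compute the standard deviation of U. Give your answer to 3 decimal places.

V(0.5T + 4) = (0.5)²·30 = 7.5
SD(U) = √7.5 ≈ 2.739

2.739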